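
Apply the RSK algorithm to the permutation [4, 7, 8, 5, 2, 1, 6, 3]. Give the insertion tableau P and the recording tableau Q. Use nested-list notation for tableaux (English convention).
Insert each entry of the permutation into P by Schensted row insertion, recording in Q the position of each new cell.

After inserting 4: P = [[4]].
After inserting 7: P = [[4, 7]].
After inserting 8: P = [[4, 7, 8]].
After inserting 5: P = [[4, 5, 8], [7]].
After inserting 2: P = [[2, 5, 8], [4], [7]].
After inserting 1: P = [[1, 5, 8], [2], [4], [7]].
After inserting 6: P = [[1, 5, 6], [2, 8], [4], [7]].
After inserting 3: P = [[1, 3, 6], [2, 5], [4, 8], [7]].

So P = [[1, 3, 6], [2, 5], [4, 8], [7]], Q = [[1, 2, 3], [4, 7], [5, 8], [6]].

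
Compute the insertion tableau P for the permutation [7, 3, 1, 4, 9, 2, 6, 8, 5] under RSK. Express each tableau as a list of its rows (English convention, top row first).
P = [[1, 2, 5, 8], [3, 4, 6], [7, 9]]

Insert 7: appended to row 1. P = [[7]].
Insert 3: 3 bumps 7 from row 1; 7 starts row 2. P = [[3], [7]].
Insert 1: 1 bumps 3 from row 1; 3 bumps 7 from row 2; 7 starts row 3. P = [[1], [3], [7]].
Insert 4: appended to row 1. P = [[1, 4], [3], [7]].
Insert 9: appended to row 1. P = [[1, 4, 9], [3], [7]].
Insert 2: 2 bumps 4 from row 1; 4 appends to row 2. P = [[1, 2, 9], [3, 4], [7]].
Insert 6: 6 bumps 9 from row 1; 9 appends to row 2. P = [[1, 2, 6], [3, 4, 9], [7]].
Insert 8: appended to row 1. P = [[1, 2, 6, 8], [3, 4, 9], [7]].
Insert 5: 5 bumps 6 from row 1; 6 bumps 9 from row 2; 9 appends to row 3. P = [[1, 2, 5, 8], [3, 4, 6], [7, 9]].

So P = [[1, 2, 5, 8], [3, 4, 6], [7, 9]].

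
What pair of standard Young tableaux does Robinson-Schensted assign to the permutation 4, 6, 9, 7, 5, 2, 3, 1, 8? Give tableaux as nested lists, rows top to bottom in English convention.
P = [[1, 3, 7, 8], [2, 5], [4], [6], [9]], Q = [[1, 2, 3, 9], [4, 7], [5], [6], [8]]

Insert each entry of the permutation into P by Schensted row insertion, recording in Q the position of each new cell.

After inserting 4: P = [[4]].
After inserting 6: P = [[4, 6]].
After inserting 9: P = [[4, 6, 9]].
After inserting 7: P = [[4, 6, 7], [9]].
After inserting 5: P = [[4, 5, 7], [6], [9]].
After inserting 2: P = [[2, 5, 7], [4], [6], [9]].
After inserting 3: P = [[2, 3, 7], [4, 5], [6], [9]].
After inserting 1: P = [[1, 3, 7], [2, 5], [4], [6], [9]].
After inserting 8: P = [[1, 3, 7, 8], [2, 5], [4], [6], [9]].

So P = [[1, 3, 7, 8], [2, 5], [4], [6], [9]], Q = [[1, 2, 3, 9], [4, 7], [5], [6], [8]].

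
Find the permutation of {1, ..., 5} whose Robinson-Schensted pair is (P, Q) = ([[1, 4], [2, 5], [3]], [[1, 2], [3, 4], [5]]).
3 5 2 4 1

Reverse the RSK construction: for i from n down to 1, find the cell of Q containing i, remove the entry at that cell from P, and reverse-bump it up through P; the value ejected from row 1 is w(i).

Step i=5: Q has 5 at row 3, column 1; remove 3 from row 3 of P and reverse-bump: 3 enters row 2 and ejects 2; 2 enters row 1 and ejects 1. So w(5) = 1. P is now [[2, 4], [3, 5]].
Step i=4: Q has 4 at row 2, column 2; remove 5 from row 2 of P and reverse-bump: 5 enters row 1 and ejects 4. So w(4) = 4. P is now [[2, 5], [3]].
Step i=3: Q has 3 at row 2, column 1; remove 3 from row 2 of P and reverse-bump: 3 enters row 1 and ejects 2. So w(3) = 2. P is now [[3, 5]].
Step i=2: Q has 2 at row 1, column 2; remove that cell from P, ejecting 5. So w(2) = 5. P is now [[3]].
Step i=1: Q has 1 at row 1, column 1; remove that cell from P, ejecting 3. So w(1) = 3. P is now [].

So w = 3 5 2 4 1.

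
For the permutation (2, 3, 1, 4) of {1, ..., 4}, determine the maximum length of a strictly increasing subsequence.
3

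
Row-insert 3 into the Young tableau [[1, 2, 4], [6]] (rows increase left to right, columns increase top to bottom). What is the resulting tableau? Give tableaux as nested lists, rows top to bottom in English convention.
In row 1, 3 replaces 4 (the leftmost entry greater than 3); 4 is bumped to row 2. In row 2, 4 replaces 6 (the leftmost entry greater than 4); 6 is bumped to row 3. 6 starts a new row 3. The new tableau is [[1, 2, 3], [4], [6]].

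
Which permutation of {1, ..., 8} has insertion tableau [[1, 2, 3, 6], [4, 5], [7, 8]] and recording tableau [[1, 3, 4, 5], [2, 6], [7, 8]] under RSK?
Reverse the RSK construction: for i from n down to 1, find the cell of Q containing i, remove the entry at that cell from P, and reverse-bump it up through P; the value ejected from row 1 is w(i).

Step i=8: Q has 8 at row 3, column 2; remove 8 from row 3 of P and reverse-bump: 8 enters row 2 and ejects 5; 5 enters row 1 and ejects 3. So w(8) = 3. P is now [[1, 2, 5, 6], [4, 8], [7]].
Step i=7: Q has 7 at row 3, column 1; remove 7 from row 3 of P and reverse-bump: 7 enters row 2 and ejects 4; 4 enters row 1 and ejects 2. So w(7) = 2. P is now [[1, 4, 5, 6], [7, 8]].
Step i=6: Q has 6 at row 2, column 2; remove 8 from row 2 of P and reverse-bump: 8 enters row 1 and ejects 6. So w(6) = 6. P is now [[1, 4, 5, 8], [7]].
Step i=5: Q has 5 at row 1, column 4; remove that cell from P, ejecting 8. So w(5) = 8. P is now [[1, 4, 5], [7]].
Step i=4: Q has 4 at row 1, column 3; remove that cell from P, ejecting 5. So w(4) = 5. P is now [[1, 4], [7]].
Step i=3: Q has 3 at row 1, column 2; remove that cell from P, ejecting 4. So w(3) = 4. P is now [[1], [7]].
Step i=2: Q has 2 at row 2, column 1; remove 7 from row 2 of P and reverse-bump: 7 enters row 1 and ejects 1. So w(2) = 1. P is now [[7]].
Step i=1: Q has 1 at row 1, column 1; remove that cell from P, ejecting 7. So w(1) = 7. P is now [].

So w = 7 1 4 5 8 6 2 3.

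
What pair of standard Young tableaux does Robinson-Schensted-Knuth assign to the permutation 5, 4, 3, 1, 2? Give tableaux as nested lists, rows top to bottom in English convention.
P = [[1, 2], [3], [4], [5]], Q = [[1, 5], [2], [3], [4]]

Insert each entry of the permutation into P by Schensted row insertion, recording in Q the position of each new cell.

Insert 5: appended to row 1. P = [[5]].
Insert 4: 4 bumps 5 from row 1; 5 starts row 2. P = [[4], [5]].
Insert 3: 3 bumps 4 from row 1; 4 bumps 5 from row 2; 5 starts row 3. P = [[3], [4], [5]].
Insert 1: 1 bumps 3 from row 1; 3 bumps 4 from row 2; 4 bumps 5 from row 3; 5 starts row 4. P = [[1], [3], [4], [5]].
Insert 2: appended to row 1. P = [[1, 2], [3], [4], [5]].

So P = [[1, 2], [3], [4], [5]], Q = [[1, 5], [2], [3], [4]].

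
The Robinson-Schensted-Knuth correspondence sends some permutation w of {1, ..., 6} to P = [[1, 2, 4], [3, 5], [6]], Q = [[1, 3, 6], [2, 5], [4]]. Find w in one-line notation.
6 3 5 1 2 4

Reverse the RSK construction: for i from n down to 1, find the cell of Q containing i, remove the entry at that cell from P, and reverse-bump it up through P; the value ejected from row 1 is w(i).

Step i=6: Q has 6 at row 1, column 3; remove that cell from P, ejecting 4. So w(6) = 4. P is now [[1, 2], [3, 5], [6]].
Step i=5: Q has 5 at row 2, column 2; remove 5 from row 2 of P and reverse-bump: 5 enters row 1 and ejects 2. So w(5) = 2. P is now [[1, 5], [3], [6]].
Step i=4: Q has 4 at row 3, column 1; remove 6 from row 3 of P and reverse-bump: 6 enters row 2 and ejects 3; 3 enters row 1 and ejects 1. So w(4) = 1. P is now [[3, 5], [6]].
Step i=3: Q has 3 at row 1, column 2; remove that cell from P, ejecting 5. So w(3) = 5. P is now [[3], [6]].
Step i=2: Q has 2 at row 2, column 1; remove 6 from row 2 of P and reverse-bump: 6 enters row 1 and ejects 3. So w(2) = 3. P is now [[6]].
Step i=1: Q has 1 at row 1, column 1; remove that cell from P, ejecting 6. So w(1) = 6. P is now [].

So w = 6 3 5 1 2 4.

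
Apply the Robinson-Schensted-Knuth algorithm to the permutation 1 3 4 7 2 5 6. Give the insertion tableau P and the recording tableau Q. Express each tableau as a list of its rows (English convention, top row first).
P = [[1, 2, 4, 5, 6], [3, 7]], Q = [[1, 2, 3, 4, 7], [5, 6]]

Insert each entry of the permutation into P by Schensted row insertion, recording in Q the position of each new cell.

Insert 1: appended to row 1. P = [[1]], Q = [[1]].
Insert 3: appended to row 1. P = [[1, 3]], Q = [[1, 2]].
Insert 4: appended to row 1. P = [[1, 3, 4]], Q = [[1, 2, 3]].
Insert 7: appended to row 1. P = [[1, 3, 4, 7]], Q = [[1, 2, 3, 4]].
Insert 2: 2 bumps 3 from row 1; 3 starts row 2. P = [[1, 2, 4, 7], [3]], Q = [[1, 2, 3, 4], [5]].
Insert 5: 5 bumps 7 from row 1; 7 appends to row 2. P = [[1, 2, 4, 5], [3, 7]], Q = [[1, 2, 3, 4], [5, 6]].
Insert 6: appended to row 1. P = [[1, 2, 4, 5, 6], [3, 7]], Q = [[1, 2, 3, 4, 7], [5, 6]].

So P = [[1, 2, 4, 5, 6], [3, 7]], Q = [[1, 2, 3, 4, 7], [5, 6]].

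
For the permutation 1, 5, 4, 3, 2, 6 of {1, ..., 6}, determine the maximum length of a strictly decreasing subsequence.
4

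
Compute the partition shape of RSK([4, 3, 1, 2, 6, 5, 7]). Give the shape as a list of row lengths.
[4, 2, 1]

Row-insert each entry into an empty tableau.

After inserting 4: P = [[4]].
After inserting 3: P = [[3], [4]].
After inserting 1: P = [[1], [3], [4]].
After inserting 2: P = [[1, 2], [3], [4]].
After inserting 6: P = [[1, 2, 6], [3], [4]].
After inserting 5: P = [[1, 2, 5], [3, 6], [4]].
After inserting 7: P = [[1, 2, 5, 7], [3, 6], [4]].

The final insertion tableau P = [[1, 2, 5, 7], [3, 6], [4]] has shape [4, 2, 1].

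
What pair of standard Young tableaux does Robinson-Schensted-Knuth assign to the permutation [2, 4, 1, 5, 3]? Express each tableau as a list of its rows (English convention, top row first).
P = [[1, 3, 5], [2, 4]], Q = [[1, 2, 4], [3, 5]]

Insert each entry of the permutation into P by Schensted row insertion, recording in Q the position of each new cell.

Insert 2: appended to row 1. P = [[2]].
Insert 4: appended to row 1. P = [[2, 4]].
Insert 1: 1 bumps 2 from row 1; 2 starts row 2. P = [[1, 4], [2]].
Insert 5: appended to row 1. P = [[1, 4, 5], [2]].
Insert 3: 3 bumps 4 from row 1; 4 appends to row 2. P = [[1, 3, 5], [2, 4]].

So P = [[1, 3, 5], [2, 4]], Q = [[1, 2, 4], [3, 5]].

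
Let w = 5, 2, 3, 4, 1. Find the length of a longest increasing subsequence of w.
3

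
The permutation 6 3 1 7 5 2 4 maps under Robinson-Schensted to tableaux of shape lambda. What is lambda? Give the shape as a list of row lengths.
[3, 2, 2]

Row-insert each entry into an empty tableau.

After inserting 6: P = [[6]].
After inserting 3: P = [[3], [6]].
After inserting 1: P = [[1], [3], [6]].
After inserting 7: P = [[1, 7], [3], [6]].
After inserting 5: P = [[1, 5], [3, 7], [6]].
After inserting 2: P = [[1, 2], [3, 5], [6, 7]].
After inserting 4: P = [[1, 2, 4], [3, 5], [6, 7]].

The final insertion tableau P = [[1, 2, 4], [3, 5], [6, 7]] has shape [3, 2, 2].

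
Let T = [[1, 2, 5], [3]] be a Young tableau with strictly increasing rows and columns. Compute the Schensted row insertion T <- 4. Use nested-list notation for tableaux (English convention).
[[1, 2, 4], [3, 5]]

In row 1, 4 replaces 5 (the leftmost entry greater than 4); 5 is bumped to row 2. 5 is appended to row 2. The new tableau is [[1, 2, 4], [3, 5]].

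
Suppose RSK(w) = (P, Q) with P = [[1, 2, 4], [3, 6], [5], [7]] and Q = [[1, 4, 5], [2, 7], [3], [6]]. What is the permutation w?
Reverse the RSK construction: for i from n down to 1, find the cell of Q containing i, remove the entry at that cell from P, and reverse-bump it up through P; the value ejected from row 1 is w(i).

Step i=7: Q has 7 at row 2, column 2; remove 6 from row 2 of P and reverse-bump: 6 enters row 1 and ejects 4. So w(7) = 4. P is now [[1, 2, 6], [3], [5], [7]].
Step i=6: Q has 6 at row 4, column 1; remove 7 from row 4 of P and reverse-bump: 7 enters row 3 and ejects 5; 5 enters row 2 and ejects 3; 3 enters row 1 and ejects 2. So w(6) = 2. P is now [[1, 3, 6], [5], [7]].
Step i=5: Q has 5 at row 1, column 3; remove that cell from P, ejecting 6. So w(5) = 6. P is now [[1, 3], [5], [7]].
Step i=4: Q has 4 at row 1, column 2; remove that cell from P, ejecting 3. So w(4) = 3. P is now [[1], [5], [7]].
Step i=3: Q has 3 at row 3, column 1; remove 7 from row 3 of P and reverse-bump: 7 enters row 2 and ejects 5; 5 enters row 1 and ejects 1. So w(3) = 1. P is now [[5], [7]].
Step i=2: Q has 2 at row 2, column 1; remove 7 from row 2 of P and reverse-bump: 7 enters row 1 and ejects 5. So w(2) = 5. P is now [[7]].
Step i=1: Q has 1 at row 1, column 1; remove that cell from P, ejecting 7. So w(1) = 7. P is now [].

So w = 7 5 1 3 6 2 4.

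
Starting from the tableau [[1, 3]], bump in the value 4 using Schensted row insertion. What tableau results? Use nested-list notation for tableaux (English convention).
[[1, 3, 4]]

4 is larger than every entry of row 1, so it is appended to row 1. The new tableau is [[1, 3, 4]].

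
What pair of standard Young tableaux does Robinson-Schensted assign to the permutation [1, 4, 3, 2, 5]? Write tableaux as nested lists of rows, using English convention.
P = [[1, 2, 5], [3], [4]], Q = [[1, 2, 5], [3], [4]]

Insert each entry of the permutation into P by Schensted row insertion, recording in Q the position of each new cell.

Insert 1: appended to row 1. P = [[1]].
Insert 4: appended to row 1. P = [[1, 4]].
Insert 3: 3 bumps 4 from row 1; 4 starts row 2. P = [[1, 3], [4]].
Insert 2: 2 bumps 3 from row 1; 3 bumps 4 from row 2; 4 starts row 3. P = [[1, 2], [3], [4]].
Insert 5: appended to row 1. P = [[1, 2, 5], [3], [4]].

So P = [[1, 2, 5], [3], [4]], Q = [[1, 2, 5], [3], [4]].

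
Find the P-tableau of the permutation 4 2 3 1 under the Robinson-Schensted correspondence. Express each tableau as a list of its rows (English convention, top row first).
P = [[1, 3], [2], [4]]

Insert 4: appended to row 1. P = [[4]].
Insert 2: 2 bumps 4 from row 1; 4 starts row 2. P = [[2], [4]].
Insert 3: appended to row 1. P = [[2, 3], [4]].
Insert 1: 1 bumps 2 from row 1; 2 bumps 4 from row 2; 4 starts row 3. P = [[1, 3], [2], [4]].

So P = [[1, 3], [2], [4]].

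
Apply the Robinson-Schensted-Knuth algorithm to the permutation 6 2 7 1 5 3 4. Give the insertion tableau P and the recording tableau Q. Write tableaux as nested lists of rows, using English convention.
Insert each entry of the permutation into P by Schensted row insertion, recording in Q the position of each new cell.

After inserting 6: P = [[6]].
After inserting 2: P = [[2], [6]].
After inserting 7: P = [[2, 7], [6]].
After inserting 1: P = [[1, 7], [2], [6]].
After inserting 5: P = [[1, 5], [2, 7], [6]].
After inserting 3: P = [[1, 3], [2, 5], [6, 7]].
After inserting 4: P = [[1, 3, 4], [2, 5], [6, 7]].

So P = [[1, 3, 4], [2, 5], [6, 7]], Q = [[1, 3, 7], [2, 5], [4, 6]].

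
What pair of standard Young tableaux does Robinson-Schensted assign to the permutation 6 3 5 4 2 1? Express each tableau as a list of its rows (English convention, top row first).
Insert each entry of the permutation into P by Schensted row insertion, recording in Q the position of each new cell.

After inserting 6: P = [[6]].
After inserting 3: P = [[3], [6]].
After inserting 5: P = [[3, 5], [6]].
After inserting 4: P = [[3, 4], [5], [6]].
After inserting 2: P = [[2, 4], [3], [5], [6]].
After inserting 1: P = [[1, 4], [2], [3], [5], [6]].

So P = [[1, 4], [2], [3], [5], [6]], Q = [[1, 3], [2], [4], [5], [6]].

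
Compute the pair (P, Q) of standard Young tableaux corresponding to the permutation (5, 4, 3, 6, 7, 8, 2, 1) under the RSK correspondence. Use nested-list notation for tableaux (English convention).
Insert each entry of the permutation into P by Schensted row insertion, recording in Q the position of each new cell.

Insert 5: appended to row 1. P = [[5]].
Insert 4: 4 bumps 5 from row 1; 5 starts row 2. P = [[4], [5]].
Insert 3: 3 bumps 4 from row 1; 4 bumps 5 from row 2; 5 starts row 3. P = [[3], [4], [5]].
Insert 6: appended to row 1. P = [[3, 6], [4], [5]].
Insert 7: appended to row 1. P = [[3, 6, 7], [4], [5]].
Insert 8: appended to row 1. P = [[3, 6, 7, 8], [4], [5]].
Insert 2: 2 bumps 3 from row 1; 3 bumps 4 from row 2; 4 bumps 5 from row 3; 5 starts row 4. P = [[2, 6, 7, 8], [3], [4], [5]].
Insert 1: 1 bumps 2 from row 1; 2 bumps 3 from row 2; 3 bumps 4 from row 3; 4 bumps 5 from row 4; 5 starts row 5. P = [[1, 6, 7, 8], [2], [3], [4], [5]].

So P = [[1, 6, 7, 8], [2], [3], [4], [5]], Q = [[1, 4, 5, 6], [2], [3], [7], [8]].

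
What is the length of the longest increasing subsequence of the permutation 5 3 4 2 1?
2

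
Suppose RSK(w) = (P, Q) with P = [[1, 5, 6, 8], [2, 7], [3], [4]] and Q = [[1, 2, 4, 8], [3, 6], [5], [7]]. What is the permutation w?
4 5 3 7 2 6 1 8

Reverse RSK: for i = n, n-1, ..., 1, locate i in Q, remove the corresponding corner cell from P, and reverse-bump its entry up through P; the value ejected from row 1 is w(i).

So w = 4 5 3 7 2 6 1 8.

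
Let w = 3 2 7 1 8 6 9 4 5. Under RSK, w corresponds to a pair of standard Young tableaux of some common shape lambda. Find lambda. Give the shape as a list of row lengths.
[4, 3, 2]

Row-insert each entry into an empty tableau.

After inserting 3: P = [[3]].
After inserting 2: P = [[2], [3]].
After inserting 7: P = [[2, 7], [3]].
After inserting 1: P = [[1, 7], [2], [3]].
After inserting 8: P = [[1, 7, 8], [2], [3]].
After inserting 6: P = [[1, 6, 8], [2, 7], [3]].
After inserting 9: P = [[1, 6, 8, 9], [2, 7], [3]].
After inserting 4: P = [[1, 4, 8, 9], [2, 6], [3, 7]].
After inserting 5: P = [[1, 4, 5, 9], [2, 6, 8], [3, 7]].

The final insertion tableau P = [[1, 4, 5, 9], [2, 6, 8], [3, 7]] has shape [4, 3, 2].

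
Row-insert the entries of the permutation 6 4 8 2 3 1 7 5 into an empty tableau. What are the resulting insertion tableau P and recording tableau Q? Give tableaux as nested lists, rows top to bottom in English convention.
Insert each entry of the permutation into P by Schensted row insertion, recording in Q the position of each new cell.

Insert 6: appended to row 1. P = [[6]].
Insert 4: 4 bumps 6 from row 1; 6 starts row 2. P = [[4], [6]].
Insert 8: appended to row 1. P = [[4, 8], [6]].
Insert 2: 2 bumps 4 from row 1; 4 bumps 6 from row 2; 6 starts row 3. P = [[2, 8], [4], [6]].
Insert 3: 3 bumps 8 from row 1; 8 appends to row 2. P = [[2, 3], [4, 8], [6]].
Insert 1: 1 bumps 2 from row 1; 2 bumps 4 from row 2; 4 bumps 6 from row 3; 6 starts row 4. P = [[1, 3], [2, 8], [4], [6]].
Insert 7: appended to row 1. P = [[1, 3, 7], [2, 8], [4], [6]].
Insert 5: 5 bumps 7 from row 1; 7 bumps 8 from row 2; 8 appends to row 3. P = [[1, 3, 5], [2, 7], [4, 8], [6]].

So P = [[1, 3, 5], [2, 7], [4, 8], [6]], Q = [[1, 3, 7], [2, 5], [4, 8], [6]].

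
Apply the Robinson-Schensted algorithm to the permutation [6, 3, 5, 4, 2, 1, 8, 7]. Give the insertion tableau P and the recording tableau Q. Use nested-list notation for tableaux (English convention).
P = [[1, 4, 7], [2, 8], [3], [5], [6]], Q = [[1, 3, 7], [2, 8], [4], [5], [6]]

Insert each entry of the permutation into P by Schensted row insertion, recording in Q the position of each new cell.

After inserting 6: P = [[6]].
After inserting 3: P = [[3], [6]].
After inserting 5: P = [[3, 5], [6]].
After inserting 4: P = [[3, 4], [5], [6]].
After inserting 2: P = [[2, 4], [3], [5], [6]].
After inserting 1: P = [[1, 4], [2], [3], [5], [6]].
After inserting 8: P = [[1, 4, 8], [2], [3], [5], [6]].
After inserting 7: P = [[1, 4, 7], [2, 8], [3], [5], [6]].

So P = [[1, 4, 7], [2, 8], [3], [5], [6]], Q = [[1, 3, 7], [2, 8], [4], [5], [6]].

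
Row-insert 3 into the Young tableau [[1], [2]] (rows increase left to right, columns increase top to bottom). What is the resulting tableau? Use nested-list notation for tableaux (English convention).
3 is larger than every entry of row 1, so it is appended to row 1. The new tableau is [[1, 3], [2]].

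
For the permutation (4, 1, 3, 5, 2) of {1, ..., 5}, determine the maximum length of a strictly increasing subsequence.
3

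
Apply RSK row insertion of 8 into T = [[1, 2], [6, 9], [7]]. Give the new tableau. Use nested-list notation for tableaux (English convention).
8 is larger than every entry of row 1, so it is appended to row 1. The new tableau is [[1, 2, 8], [6, 9], [7]].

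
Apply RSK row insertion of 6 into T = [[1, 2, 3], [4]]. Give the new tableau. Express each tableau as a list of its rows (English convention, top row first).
[[1, 2, 3, 6], [4]]

6 is larger than every entry of row 1, so it is appended to row 1. The new tableau is [[1, 2, 3, 6], [4]].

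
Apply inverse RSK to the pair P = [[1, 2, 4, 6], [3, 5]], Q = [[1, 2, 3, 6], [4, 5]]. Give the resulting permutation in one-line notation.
1 3 5 2 4 6

Reverse RSK: for i = n, n-1, ..., 1, locate i in Q, remove the corresponding corner cell from P, and reverse-bump its entry up through P; the value ejected from row 1 is w(i).

So w = 1 3 5 2 4 6.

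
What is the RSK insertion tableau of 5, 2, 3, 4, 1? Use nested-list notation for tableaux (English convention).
Insert 5: appended to row 1. P = [[5]].
Insert 2: 2 bumps 5 from row 1; 5 starts row 2. P = [[2], [5]].
Insert 3: appended to row 1. P = [[2, 3], [5]].
Insert 4: appended to row 1. P = [[2, 3, 4], [5]].
Insert 1: 1 bumps 2 from row 1; 2 bumps 5 from row 2; 5 starts row 3. P = [[1, 3, 4], [2], [5]].

So P = [[1, 3, 4], [2], [5]].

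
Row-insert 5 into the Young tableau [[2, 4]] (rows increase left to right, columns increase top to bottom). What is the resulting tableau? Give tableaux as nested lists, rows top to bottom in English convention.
[[2, 4, 5]]

5 is larger than every entry of row 1, so it is appended to row 1. The new tableau is [[2, 4, 5]].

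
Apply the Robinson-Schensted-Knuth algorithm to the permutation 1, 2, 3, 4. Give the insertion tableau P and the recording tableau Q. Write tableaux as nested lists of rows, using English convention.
P = [[1, 2, 3, 4]], Q = [[1, 2, 3, 4]]

Insert each entry of the permutation into P by Schensted row insertion, recording in Q the position of each new cell.

Insert 1: appended to row 1. P = [[1]], Q = [[1]].
Insert 2: appended to row 1. P = [[1, 2]], Q = [[1, 2]].
Insert 3: appended to row 1. P = [[1, 2, 3]], Q = [[1, 2, 3]].
Insert 4: appended to row 1. P = [[1, 2, 3, 4]], Q = [[1, 2, 3, 4]].

So P = [[1, 2, 3, 4]], Q = [[1, 2, 3, 4]].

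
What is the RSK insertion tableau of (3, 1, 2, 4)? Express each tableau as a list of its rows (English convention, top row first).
After inserting 3: P = [[3]].
After inserting 1: P = [[1], [3]].
After inserting 2: P = [[1, 2], [3]].
After inserting 4: P = [[1, 2, 4], [3]].

So P = [[1, 2, 4], [3]].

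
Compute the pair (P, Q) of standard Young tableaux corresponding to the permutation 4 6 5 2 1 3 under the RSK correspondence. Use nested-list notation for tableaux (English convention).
P = [[1, 3], [2, 5], [4], [6]], Q = [[1, 2], [3, 6], [4], [5]]

Insert each entry of the permutation into P by Schensted row insertion, recording in Q the position of each new cell.

Insert 4: appended to row 1. P = [[4]].
Insert 6: appended to row 1. P = [[4, 6]].
Insert 5: 5 bumps 6 from row 1; 6 starts row 2. P = [[4, 5], [6]].
Insert 2: 2 bumps 4 from row 1; 4 bumps 6 from row 2; 6 starts row 3. P = [[2, 5], [4], [6]].
Insert 1: 1 bumps 2 from row 1; 2 bumps 4 from row 2; 4 bumps 6 from row 3; 6 starts row 4. P = [[1, 5], [2], [4], [6]].
Insert 3: 3 bumps 5 from row 1; 5 appends to row 2. P = [[1, 3], [2, 5], [4], [6]].

So P = [[1, 3], [2, 5], [4], [6]], Q = [[1, 2], [3, 6], [4], [5]].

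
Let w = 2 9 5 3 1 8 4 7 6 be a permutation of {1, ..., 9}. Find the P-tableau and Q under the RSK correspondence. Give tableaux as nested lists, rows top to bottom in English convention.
Insert each entry of the permutation into P by Schensted row insertion, recording in Q the position of each new cell.

Insert 2: appended to row 1. P = [[2]], Q = [[1]].
Insert 9: appended to row 1. P = [[2, 9]], Q = [[1, 2]].
Insert 5: 5 bumps 9 from row 1; 9 starts row 2. P = [[2, 5], [9]], Q = [[1, 2], [3]].
Insert 3: 3 bumps 5 from row 1; 5 bumps 9 from row 2; 9 starts row 3. P = [[2, 3], [5], [9]], Q = [[1, 2], [3], [4]].
Insert 1: 1 bumps 2 from row 1; 2 bumps 5 from row 2; 5 bumps 9 from row 3; 9 starts row 4. P = [[1, 3], [2], [5], [9]], Q = [[1, 2], [3], [4], [5]].
Insert 8: appended to row 1. P = [[1, 3, 8], [2], [5], [9]], Q = [[1, 2, 6], [3], [4], [5]].
Insert 4: 4 bumps 8 from row 1; 8 appends to row 2. P = [[1, 3, 4], [2, 8], [5], [9]], Q = [[1, 2, 6], [3, 7], [4], [5]].
Insert 7: appended to row 1. P = [[1, 3, 4, 7], [2, 8], [5], [9]], Q = [[1, 2, 6, 8], [3, 7], [4], [5]].
Insert 6: 6 bumps 7 from row 1; 7 bumps 8 from row 2; 8 appends to row 3. P = [[1, 3, 4, 6], [2, 7], [5, 8], [9]], Q = [[1, 2, 6, 8], [3, 7], [4, 9], [5]].

So P = [[1, 3, 4, 6], [2, 7], [5, 8], [9]], Q = [[1, 2, 6, 8], [3, 7], [4, 9], [5]].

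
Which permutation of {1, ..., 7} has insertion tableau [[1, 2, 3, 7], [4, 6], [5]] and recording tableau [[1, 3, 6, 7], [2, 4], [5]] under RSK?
5 1 6 4 2 3 7

Reverse the RSK construction: for i from n down to 1, find the cell of Q containing i, remove the entry at that cell from P, and reverse-bump it up through P; the value ejected from row 1 is w(i).

Step i=7: Q has 7 at row 1, column 4; remove that cell from P, ejecting 7. So w(7) = 7. P is now [[1, 2, 3], [4, 6], [5]].
Step i=6: Q has 6 at row 1, column 3; remove that cell from P, ejecting 3. So w(6) = 3. P is now [[1, 2], [4, 6], [5]].
Step i=5: Q has 5 at row 3, column 1; remove 5 from row 3 of P and reverse-bump: 5 enters row 2 and ejects 4; 4 enters row 1 and ejects 2. So w(5) = 2. P is now [[1, 4], [5, 6]].
Step i=4: Q has 4 at row 2, column 2; remove 6 from row 2 of P and reverse-bump: 6 enters row 1 and ejects 4. So w(4) = 4. P is now [[1, 6], [5]].
Step i=3: Q has 3 at row 1, column 2; remove that cell from P, ejecting 6. So w(3) = 6. P is now [[1], [5]].
Step i=2: Q has 2 at row 2, column 1; remove 5 from row 2 of P and reverse-bump: 5 enters row 1 and ejects 1. So w(2) = 1. P is now [[5]].
Step i=1: Q has 1 at row 1, column 1; remove that cell from P, ejecting 5. So w(1) = 5. P is now [].

So w = 5 1 6 4 2 3 7.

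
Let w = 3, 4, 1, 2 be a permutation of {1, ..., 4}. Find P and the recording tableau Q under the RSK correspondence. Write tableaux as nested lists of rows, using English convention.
Insert each entry of the permutation into P by Schensted row insertion, recording in Q the position of each new cell.

Insert 3: appended to row 1. P = [[3]], Q = [[1]].
Insert 4: appended to row 1. P = [[3, 4]], Q = [[1, 2]].
Insert 1: 1 bumps 3 from row 1; 3 starts row 2. P = [[1, 4], [3]], Q = [[1, 2], [3]].
Insert 2: 2 bumps 4 from row 1; 4 appends to row 2. P = [[1, 2], [3, 4]], Q = [[1, 2], [3, 4]].

So P = [[1, 2], [3, 4]], Q = [[1, 2], [3, 4]].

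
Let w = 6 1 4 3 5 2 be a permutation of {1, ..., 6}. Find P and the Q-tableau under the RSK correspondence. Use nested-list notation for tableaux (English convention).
P = [[1, 2, 5], [3], [4], [6]], Q = [[1, 3, 5], [2], [4], [6]]

Insert each entry of the permutation into P by Schensted row insertion, recording in Q the position of each new cell.

Insert 6: appended to row 1. P = [[6]].
Insert 1: 1 bumps 6 from row 1; 6 starts row 2. P = [[1], [6]].
Insert 4: appended to row 1. P = [[1, 4], [6]].
Insert 3: 3 bumps 4 from row 1; 4 bumps 6 from row 2; 6 starts row 3. P = [[1, 3], [4], [6]].
Insert 5: appended to row 1. P = [[1, 3, 5], [4], [6]].
Insert 2: 2 bumps 3 from row 1; 3 bumps 4 from row 2; 4 bumps 6 from row 3; 6 starts row 4. P = [[1, 2, 5], [3], [4], [6]].

So P = [[1, 2, 5], [3], [4], [6]], Q = [[1, 3, 5], [2], [4], [6]].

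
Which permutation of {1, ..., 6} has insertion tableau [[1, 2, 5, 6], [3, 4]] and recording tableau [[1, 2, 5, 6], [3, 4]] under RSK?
Reverse the RSK construction: for i from n down to 1, find the cell of Q containing i, remove the entry at that cell from P, and reverse-bump it up through P; the value ejected from row 1 is w(i).

Step i=6: Q has 6 at row 1, column 4; remove that cell from P, ejecting 6. So w(6) = 6. P is now [[1, 2, 5], [3, 4]].
Step i=5: Q has 5 at row 1, column 3; remove that cell from P, ejecting 5. So w(5) = 5. P is now [[1, 2], [3, 4]].
Step i=4: Q has 4 at row 2, column 2; remove 4 from row 2 of P and reverse-bump: 4 enters row 1 and ejects 2. So w(4) = 2. P is now [[1, 4], [3]].
Step i=3: Q has 3 at row 2, column 1; remove 3 from row 2 of P and reverse-bump: 3 enters row 1 and ejects 1. So w(3) = 1. P is now [[3, 4]].
Step i=2: Q has 2 at row 1, column 2; remove that cell from P, ejecting 4. So w(2) = 4. P is now [[3]].
Step i=1: Q has 1 at row 1, column 1; remove that cell from P, ejecting 3. So w(1) = 3. P is now [].

So w = 3 4 1 2 5 6.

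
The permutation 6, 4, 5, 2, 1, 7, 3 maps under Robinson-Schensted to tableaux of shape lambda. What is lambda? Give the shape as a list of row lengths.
[3, 2, 1, 1]

Row-insert each entry into an empty tableau.

After inserting 6: P = [[6]].
After inserting 4: P = [[4], [6]].
After inserting 5: P = [[4, 5], [6]].
After inserting 2: P = [[2, 5], [4], [6]].
After inserting 1: P = [[1, 5], [2], [4], [6]].
After inserting 7: P = [[1, 5, 7], [2], [4], [6]].
After inserting 3: P = [[1, 3, 7], [2, 5], [4], [6]].

The final insertion tableau P = [[1, 3, 7], [2, 5], [4], [6]] has shape [3, 2, 1, 1].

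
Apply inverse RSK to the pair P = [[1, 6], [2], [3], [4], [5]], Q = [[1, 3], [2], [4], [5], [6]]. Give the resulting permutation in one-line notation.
Reverse the RSK construction: for i from n down to 1, find the cell of Q containing i, remove the entry at that cell from P, and reverse-bump it up through P; the value ejected from row 1 is w(i).

Step i=6: Q has 6 at row 5, column 1; remove 5 from row 5 of P and reverse-bump: 5 enters row 4 and ejects 4; 4 enters row 3 and ejects 3; 3 enters row 2 and ejects 2; 2 enters row 1 and ejects 1. So w(6) = 1. P is now [[2, 6], [3], [4], [5]].
Step i=5: Q has 5 at row 4, column 1; remove 5 from row 4 of P and reverse-bump: 5 enters row 3 and ejects 4; 4 enters row 2 and ejects 3; 3 enters row 1 and ejects 2. So w(5) = 2. P is now [[3, 6], [4], [5]].
Step i=4: Q has 4 at row 3, column 1; remove 5 from row 3 of P and reverse-bump: 5 enters row 2 and ejects 4; 4 enters row 1 and ejects 3. So w(4) = 3. P is now [[4, 6], [5]].
Step i=3: Q has 3 at row 1, column 2; remove that cell from P, ejecting 6. So w(3) = 6. P is now [[4], [5]].
Step i=2: Q has 2 at row 2, column 1; remove 5 from row 2 of P and reverse-bump: 5 enters row 1 and ejects 4. So w(2) = 4. P is now [[5]].
Step i=1: Q has 1 at row 1, column 1; remove that cell from P, ejecting 5. So w(1) = 5. P is now [].

So w = 5 4 6 3 2 1.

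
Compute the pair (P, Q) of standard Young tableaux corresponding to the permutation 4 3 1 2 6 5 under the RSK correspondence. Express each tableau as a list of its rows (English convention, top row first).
P = [[1, 2, 5], [3, 6], [4]], Q = [[1, 4, 5], [2, 6], [3]]

Insert each entry of the permutation into P by Schensted row insertion, recording in Q the position of each new cell.

Insert 4: appended to row 1. P = [[4]].
Insert 3: 3 bumps 4 from row 1; 4 starts row 2. P = [[3], [4]].
Insert 1: 1 bumps 3 from row 1; 3 bumps 4 from row 2; 4 starts row 3. P = [[1], [3], [4]].
Insert 2: appended to row 1. P = [[1, 2], [3], [4]].
Insert 6: appended to row 1. P = [[1, 2, 6], [3], [4]].
Insert 5: 5 bumps 6 from row 1; 6 appends to row 2. P = [[1, 2, 5], [3, 6], [4]].

So P = [[1, 2, 5], [3, 6], [4]], Q = [[1, 4, 5], [2, 6], [3]].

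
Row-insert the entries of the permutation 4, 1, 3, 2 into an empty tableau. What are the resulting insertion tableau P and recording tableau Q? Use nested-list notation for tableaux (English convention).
P = [[1, 2], [3], [4]], Q = [[1, 3], [2], [4]]

Insert each entry of the permutation into P by Schensted row insertion, recording in Q the position of each new cell.

After inserting 4: P = [[4]].
After inserting 1: P = [[1], [4]].
After inserting 3: P = [[1, 3], [4]].
After inserting 2: P = [[1, 2], [3], [4]].

So P = [[1, 2], [3], [4]], Q = [[1, 3], [2], [4]].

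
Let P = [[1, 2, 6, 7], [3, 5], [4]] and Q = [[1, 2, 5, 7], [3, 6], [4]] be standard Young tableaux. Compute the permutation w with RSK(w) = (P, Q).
Reverse RSK: for i = n, n-1, ..., 1, locate i in Q, remove the corresponding corner cell from P, and reverse-bump its entry up through P; the value ejected from row 1 is w(i).

So w = 4 5 3 1 6 2 7.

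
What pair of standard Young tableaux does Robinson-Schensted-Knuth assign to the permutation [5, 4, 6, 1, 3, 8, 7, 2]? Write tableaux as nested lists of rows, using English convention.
P = [[1, 2, 7], [3, 6, 8], [4], [5]], Q = [[1, 3, 6], [2, 5, 7], [4], [8]]

Insert each entry of the permutation into P by Schensted row insertion, recording in Q the position of each new cell.

Insert 5: appended to row 1. P = [[5]].
Insert 4: 4 bumps 5 from row 1; 5 starts row 2. P = [[4], [5]].
Insert 6: appended to row 1. P = [[4, 6], [5]].
Insert 1: 1 bumps 4 from row 1; 4 bumps 5 from row 2; 5 starts row 3. P = [[1, 6], [4], [5]].
Insert 3: 3 bumps 6 from row 1; 6 appends to row 2. P = [[1, 3], [4, 6], [5]].
Insert 8: appended to row 1. P = [[1, 3, 8], [4, 6], [5]].
Insert 7: 7 bumps 8 from row 1; 8 appends to row 2. P = [[1, 3, 7], [4, 6, 8], [5]].
Insert 2: 2 bumps 3 from row 1; 3 bumps 4 from row 2; 4 bumps 5 from row 3; 5 starts row 4. P = [[1, 2, 7], [3, 6, 8], [4], [5]].

So P = [[1, 2, 7], [3, 6, 8], [4], [5]], Q = [[1, 3, 6], [2, 5, 7], [4], [8]].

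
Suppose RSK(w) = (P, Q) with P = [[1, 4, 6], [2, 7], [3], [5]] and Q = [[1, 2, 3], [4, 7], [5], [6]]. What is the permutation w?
Reverse the RSK construction: for i from n down to 1, find the cell of Q containing i, remove the entry at that cell from P, and reverse-bump it up through P; the value ejected from row 1 is w(i).

Step i=7: Q has 7 at row 2, column 2; remove 7 from row 2 of P and reverse-bump: 7 enters row 1 and ejects 6. So w(7) = 6. P is now [[1, 4, 7], [2], [3], [5]].
Step i=6: Q has 6 at row 4, column 1; remove 5 from row 4 of P and reverse-bump: 5 enters row 3 and ejects 3; 3 enters row 2 and ejects 2; 2 enters row 1 and ejects 1. So w(6) = 1. P is now [[2, 4, 7], [3], [5]].
Step i=5: Q has 5 at row 3, column 1; remove 5 from row 3 of P and reverse-bump: 5 enters row 2 and ejects 3; 3 enters row 1 and ejects 2. So w(5) = 2. P is now [[3, 4, 7], [5]].
Step i=4: Q has 4 at row 2, column 1; remove 5 from row 2 of P and reverse-bump: 5 enters row 1 and ejects 4. So w(4) = 4. P is now [[3, 5, 7]].
Step i=3: Q has 3 at row 1, column 3; remove that cell from P, ejecting 7. So w(3) = 7. P is now [[3, 5]].
Step i=2: Q has 2 at row 1, column 2; remove that cell from P, ejecting 5. So w(2) = 5. P is now [[3]].
Step i=1: Q has 1 at row 1, column 1; remove that cell from P, ejecting 3. So w(1) = 3. P is now [].

So w = 3 5 7 4 2 1 6.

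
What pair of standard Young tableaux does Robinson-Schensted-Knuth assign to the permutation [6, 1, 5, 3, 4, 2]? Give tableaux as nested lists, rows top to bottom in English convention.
Insert each entry of the permutation into P by Schensted row insertion, recording in Q the position of each new cell.

Insert 6: appended to row 1. P = [[6]].
Insert 1: 1 bumps 6 from row 1; 6 starts row 2. P = [[1], [6]].
Insert 5: appended to row 1. P = [[1, 5], [6]].
Insert 3: 3 bumps 5 from row 1; 5 bumps 6 from row 2; 6 starts row 3. P = [[1, 3], [5], [6]].
Insert 4: appended to row 1. P = [[1, 3, 4], [5], [6]].
Insert 2: 2 bumps 3 from row 1; 3 bumps 5 from row 2; 5 bumps 6 from row 3; 6 starts row 4. P = [[1, 2, 4], [3], [5], [6]].

So P = [[1, 2, 4], [3], [5], [6]], Q = [[1, 3, 5], [2], [4], [6]].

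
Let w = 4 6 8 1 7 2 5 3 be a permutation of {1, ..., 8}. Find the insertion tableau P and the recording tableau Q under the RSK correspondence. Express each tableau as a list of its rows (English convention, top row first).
P = [[1, 2, 3], [4, 5, 7], [6], [8]], Q = [[1, 2, 3], [4, 5, 7], [6], [8]]

Insert each entry of the permutation into P by Schensted row insertion, recording in Q the position of each new cell.

Insert 4: appended to row 1. P = [[4]], Q = [[1]].
Insert 6: appended to row 1. P = [[4, 6]], Q = [[1, 2]].
Insert 8: appended to row 1. P = [[4, 6, 8]], Q = [[1, 2, 3]].
Insert 1: 1 bumps 4 from row 1; 4 starts row 2. P = [[1, 6, 8], [4]], Q = [[1, 2, 3], [4]].
Insert 7: 7 bumps 8 from row 1; 8 appends to row 2. P = [[1, 6, 7], [4, 8]], Q = [[1, 2, 3], [4, 5]].
Insert 2: 2 bumps 6 from row 1; 6 bumps 8 from row 2; 8 starts row 3. P = [[1, 2, 7], [4, 6], [8]], Q = [[1, 2, 3], [4, 5], [6]].
Insert 5: 5 bumps 7 from row 1; 7 appends to row 2. P = [[1, 2, 5], [4, 6, 7], [8]], Q = [[1, 2, 3], [4, 5, 7], [6]].
Insert 3: 3 bumps 5 from row 1; 5 bumps 6 from row 2; 6 bumps 8 from row 3; 8 starts row 4. P = [[1, 2, 3], [4, 5, 7], [6], [8]], Q = [[1, 2, 3], [4, 5, 7], [6], [8]].

So P = [[1, 2, 3], [4, 5, 7], [6], [8]], Q = [[1, 2, 3], [4, 5, 7], [6], [8]].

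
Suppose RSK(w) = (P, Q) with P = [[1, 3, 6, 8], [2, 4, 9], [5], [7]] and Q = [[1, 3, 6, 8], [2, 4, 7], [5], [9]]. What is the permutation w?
Reverse the RSK construction: for i from n down to 1, find the cell of Q containing i, remove the entry at that cell from P, and reverse-bump it up through P; the value ejected from row 1 is w(i).

Step i=9: Q has 9 at row 4, column 1; remove 7 from row 4 of P and reverse-bump: 7 enters row 3 and ejects 5; 5 enters row 2 and ejects 4; 4 enters row 1 and ejects 3. So w(9) = 3. P is now [[1, 4, 6, 8], [2, 5, 9], [7]].
Step i=8: Q has 8 at row 1, column 4; remove that cell from P, ejecting 8. So w(8) = 8. P is now [[1, 4, 6], [2, 5, 9], [7]].
Step i=7: Q has 7 at row 2, column 3; remove 9 from row 2 of P and reverse-bump: 9 enters row 1 and ejects 6. So w(7) = 6. P is now [[1, 4, 9], [2, 5], [7]].
Step i=6: Q has 6 at row 1, column 3; remove that cell from P, ejecting 9. So w(6) = 9. P is now [[1, 4], [2, 5], [7]].
Step i=5: Q has 5 at row 3, column 1; remove 7 from row 3 of P and reverse-bump: 7 enters row 2 and ejects 5; 5 enters row 1 and ejects 4. So w(5) = 4. P is now [[1, 5], [2, 7]].
Step i=4: Q has 4 at row 2, column 2; remove 7 from row 2 of P and reverse-bump: 7 enters row 1 and ejects 5. So w(4) = 5. P is now [[1, 7], [2]].
Step i=3: Q has 3 at row 1, column 2; remove that cell from P, ejecting 7. So w(3) = 7. P is now [[1], [2]].
Step i=2: Q has 2 at row 2, column 1; remove 2 from row 2 of P and reverse-bump: 2 enters row 1 and ejects 1. So w(2) = 1. P is now [[2]].
Step i=1: Q has 1 at row 1, column 1; remove that cell from P, ejecting 2. So w(1) = 2. P is now [].

So w = 2 1 7 5 4 9 6 8 3.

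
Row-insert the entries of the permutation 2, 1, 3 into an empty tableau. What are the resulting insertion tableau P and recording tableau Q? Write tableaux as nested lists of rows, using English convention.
P = [[1, 3], [2]], Q = [[1, 3], [2]]

Insert each entry of the permutation into P by Schensted row insertion, recording in Q the position of each new cell.

Insert 2: appended to row 1. P = [[2]].
Insert 1: 1 bumps 2 from row 1; 2 starts row 2. P = [[1], [2]].
Insert 3: appended to row 1. P = [[1, 3], [2]].

So P = [[1, 3], [2]], Q = [[1, 3], [2]].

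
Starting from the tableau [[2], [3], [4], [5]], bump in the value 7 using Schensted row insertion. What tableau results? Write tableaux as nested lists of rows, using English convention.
7 is larger than every entry of row 1, so it is appended to row 1. The new tableau is [[2, 7], [3], [4], [5]].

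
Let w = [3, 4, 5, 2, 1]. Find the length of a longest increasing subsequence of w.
3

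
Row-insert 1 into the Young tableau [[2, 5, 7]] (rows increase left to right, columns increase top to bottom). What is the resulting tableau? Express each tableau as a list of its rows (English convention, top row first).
[[1, 5, 7], [2]]

In row 1, 1 replaces 2 (the leftmost entry greater than 1); 2 is bumped to row 2. 2 starts a new row 2. The new tableau is [[1, 5, 7], [2]].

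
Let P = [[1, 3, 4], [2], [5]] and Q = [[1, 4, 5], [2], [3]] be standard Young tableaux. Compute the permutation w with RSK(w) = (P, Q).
5 2 1 3 4

Reverse the RSK construction: for i from n down to 1, find the cell of Q containing i, remove the entry at that cell from P, and reverse-bump it up through P; the value ejected from row 1 is w(i).

Step i=5: Q has 5 at row 1, column 3; remove that cell from P, ejecting 4. So w(5) = 4. P is now [[1, 3], [2], [5]].
Step i=4: Q has 4 at row 1, column 2; remove that cell from P, ejecting 3. So w(4) = 3. P is now [[1], [2], [5]].
Step i=3: Q has 3 at row 3, column 1; remove 5 from row 3 of P and reverse-bump: 5 enters row 2 and ejects 2; 2 enters row 1 and ejects 1. So w(3) = 1. P is now [[2], [5]].
Step i=2: Q has 2 at row 2, column 1; remove 5 from row 2 of P and reverse-bump: 5 enters row 1 and ejects 2. So w(2) = 2. P is now [[5]].
Step i=1: Q has 1 at row 1, column 1; remove that cell from P, ejecting 5. So w(1) = 5. P is now [].

So w = 5 2 1 3 4.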